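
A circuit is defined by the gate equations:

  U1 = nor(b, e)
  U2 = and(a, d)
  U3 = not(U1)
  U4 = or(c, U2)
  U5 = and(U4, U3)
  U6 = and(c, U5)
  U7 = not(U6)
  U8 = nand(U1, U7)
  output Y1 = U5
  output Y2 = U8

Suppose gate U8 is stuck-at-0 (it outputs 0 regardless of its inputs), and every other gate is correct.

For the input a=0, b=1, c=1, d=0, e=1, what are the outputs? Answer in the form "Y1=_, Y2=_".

Y1=1, Y2=0

Propagate with U8 forced: U1=0, U2=0, U3=1, U4=1, U5=1, U6=1, U7=0, U8=0 [stuck-at-0].
So the outputs are Y1=1, Y2=0. (Without the fault they would be Y1=1, Y2=1.)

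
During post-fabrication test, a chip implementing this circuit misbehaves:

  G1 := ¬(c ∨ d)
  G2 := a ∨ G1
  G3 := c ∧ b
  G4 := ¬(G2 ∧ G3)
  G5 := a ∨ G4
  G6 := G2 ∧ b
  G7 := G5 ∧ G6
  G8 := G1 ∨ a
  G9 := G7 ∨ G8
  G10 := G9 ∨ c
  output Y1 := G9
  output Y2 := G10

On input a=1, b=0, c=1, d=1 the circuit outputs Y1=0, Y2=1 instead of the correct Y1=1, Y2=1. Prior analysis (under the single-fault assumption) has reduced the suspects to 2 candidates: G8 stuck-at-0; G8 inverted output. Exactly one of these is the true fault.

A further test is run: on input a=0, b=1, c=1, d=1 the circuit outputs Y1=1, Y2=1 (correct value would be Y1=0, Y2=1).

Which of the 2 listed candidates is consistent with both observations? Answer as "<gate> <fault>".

Evaluate each candidate on input a=0, b=1, c=1, d=1:
  G8 stuck-at-0: G1=0, G2=0, G3=1, G4=1, G5=1, G6=0, G7=0, G8=0 [stuck-at-0], G9=0, G10=1 → Y1=0, Y2=1 — eliminated
  G8 inverted output: G1=0, G2=0, G3=1, G4=1, G5=1, G6=0, G7=0, G8=1 [inverted output], G9=1, G10=1 → Y1=1, Y2=1 — matches
Only G8 inverted output reproduces the observed Y1=1, Y2=1.

G8 inverted output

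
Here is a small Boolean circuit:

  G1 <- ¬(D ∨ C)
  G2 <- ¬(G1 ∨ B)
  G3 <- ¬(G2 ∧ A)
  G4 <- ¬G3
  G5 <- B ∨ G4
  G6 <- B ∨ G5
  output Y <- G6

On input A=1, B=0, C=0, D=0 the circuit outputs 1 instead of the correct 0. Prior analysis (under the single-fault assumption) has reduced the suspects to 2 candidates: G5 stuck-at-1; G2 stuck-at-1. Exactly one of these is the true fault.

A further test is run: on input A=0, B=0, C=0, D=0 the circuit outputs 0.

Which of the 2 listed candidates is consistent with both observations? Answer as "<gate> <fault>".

Evaluate each candidate on input A=0, B=0, C=0, D=0:
  G5 stuck-at-1: G1=1, G2=0, G3=1, G4=0, G5=1 [stuck-at-1], G6=1 → 1 — eliminated
  G2 stuck-at-1: G1=1, G2=1 [stuck-at-1], G3=1, G4=0, G5=0, G6=0 → 0 — matches
Only G2 stuck-at-1 reproduces the observed 0.

G2 stuck-at-1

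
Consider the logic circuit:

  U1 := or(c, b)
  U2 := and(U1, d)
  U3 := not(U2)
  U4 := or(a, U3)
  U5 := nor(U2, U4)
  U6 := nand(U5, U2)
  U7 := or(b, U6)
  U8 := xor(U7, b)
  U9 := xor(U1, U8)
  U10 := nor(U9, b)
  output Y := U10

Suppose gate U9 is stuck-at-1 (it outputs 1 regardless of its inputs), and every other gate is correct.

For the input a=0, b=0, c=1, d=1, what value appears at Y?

Propagate with U9 forced: U1=1, U2=1, U3=0, U4=0, U5=0, U6=1, U7=1, U8=1, U9=1 [stuck-at-1], U10=0.
So Y = 0. (Without the fault it would be 1.)

0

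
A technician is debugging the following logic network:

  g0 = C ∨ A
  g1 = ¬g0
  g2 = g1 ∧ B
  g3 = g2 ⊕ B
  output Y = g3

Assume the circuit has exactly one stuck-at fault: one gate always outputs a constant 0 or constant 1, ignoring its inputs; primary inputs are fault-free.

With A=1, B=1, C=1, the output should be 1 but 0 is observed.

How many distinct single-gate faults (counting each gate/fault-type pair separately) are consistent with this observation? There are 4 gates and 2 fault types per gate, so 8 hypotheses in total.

4

Fault-free: g0=1, g1=0, g2=0, g3=1 → 1. Observed 0.
  g0 stuck-at-0: output 0 ✓
  g0 stuck-at-1: output 1 ✗
  g1 stuck-at-0: output 1 ✗
  g1 stuck-at-1: output 0 ✓
  g2 stuck-at-0: output 1 ✗
  g2 stuck-at-1: output 0 ✓
  g3 stuck-at-0: output 0 ✓
  g3 stuck-at-1: output 1 ✗
Consistent faults: {g0 stuck-at-0, g1 stuck-at-1, g2 stuck-at-1, g3 stuck-at-0} — 4 in all.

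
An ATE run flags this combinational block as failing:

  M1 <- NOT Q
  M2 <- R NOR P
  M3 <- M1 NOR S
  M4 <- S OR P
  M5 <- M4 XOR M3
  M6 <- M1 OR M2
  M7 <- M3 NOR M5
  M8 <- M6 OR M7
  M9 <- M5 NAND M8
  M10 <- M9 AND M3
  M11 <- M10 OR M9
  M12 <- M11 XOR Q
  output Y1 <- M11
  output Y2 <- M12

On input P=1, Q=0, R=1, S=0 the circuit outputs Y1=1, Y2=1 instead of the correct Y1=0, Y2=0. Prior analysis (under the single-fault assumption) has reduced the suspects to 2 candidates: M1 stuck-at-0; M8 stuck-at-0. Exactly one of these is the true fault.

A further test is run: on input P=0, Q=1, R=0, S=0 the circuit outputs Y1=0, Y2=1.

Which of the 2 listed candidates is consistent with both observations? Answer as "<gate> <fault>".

M1 stuck-at-0

Evaluate each candidate on input P=0, Q=1, R=0, S=0:
  M1 stuck-at-0: M1=0 [stuck-at-0], M2=1, M3=1, M4=0, M5=1, M6=1, M7=0, M8=1, M9=0, M10=0, M11=0, M12=1 → Y1=0, Y2=1 — matches
  M8 stuck-at-0: M1=0, M2=1, M3=1, M4=0, M5=1, M6=1, M7=0, M8=0 [stuck-at-0], M9=1, M10=1, M11=1, M12=0 → Y1=1, Y2=0 — eliminated
Only M1 stuck-at-0 reproduces the observed Y1=0, Y2=1.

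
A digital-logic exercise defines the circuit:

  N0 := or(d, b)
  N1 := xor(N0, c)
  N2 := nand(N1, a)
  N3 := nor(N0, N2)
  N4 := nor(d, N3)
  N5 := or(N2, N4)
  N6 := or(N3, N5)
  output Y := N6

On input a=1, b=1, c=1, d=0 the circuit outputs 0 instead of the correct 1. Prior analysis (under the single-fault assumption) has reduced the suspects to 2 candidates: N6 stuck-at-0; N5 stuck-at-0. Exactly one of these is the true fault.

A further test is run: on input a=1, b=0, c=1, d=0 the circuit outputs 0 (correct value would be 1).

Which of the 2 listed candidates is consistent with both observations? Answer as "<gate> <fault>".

N6 stuck-at-0

Evaluate each candidate on input a=1, b=0, c=1, d=0:
  N6 stuck-at-0: N0=0, N1=1, N2=0, N3=1, N4=0, N5=0, N6=0 [stuck-at-0] → 0 — matches
  N5 stuck-at-0: N0=0, N1=1, N2=0, N3=1, N4=0, N5=0 [stuck-at-0], N6=1 → 1 — eliminated
Only N6 stuck-at-0 reproduces the observed 0.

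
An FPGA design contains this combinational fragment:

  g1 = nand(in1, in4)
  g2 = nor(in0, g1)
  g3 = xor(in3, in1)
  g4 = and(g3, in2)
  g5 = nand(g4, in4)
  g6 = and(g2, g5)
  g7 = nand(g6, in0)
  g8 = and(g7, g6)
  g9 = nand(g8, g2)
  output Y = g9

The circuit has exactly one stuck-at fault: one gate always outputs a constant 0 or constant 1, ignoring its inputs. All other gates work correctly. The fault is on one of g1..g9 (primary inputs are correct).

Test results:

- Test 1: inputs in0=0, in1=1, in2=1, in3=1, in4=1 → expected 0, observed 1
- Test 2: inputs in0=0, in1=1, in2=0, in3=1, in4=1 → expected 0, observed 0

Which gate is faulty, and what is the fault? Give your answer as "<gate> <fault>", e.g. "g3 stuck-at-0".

g3 stuck-at-1

Fault-free values for test 1 (in0=0, in1=1, in2=1, in3=1, in4=1): g1=0, g2=1, g3=0, g4=0, g5=1, g6=1, g7=1, g8=1, g9=0, giving Y=0. Observed 1.
Test 1: faults giving observed 1 are {g1 stuck-at-1, g2 stuck-at-0, g3 stuck-at-1, g4 stuck-at-1, g5 stuck-at-0, g6 stuck-at-0, g7 stuck-at-0, g8 stuck-at-0, g9 stuck-at-1}.
Test 2 (in0=0, in1=1, in2=0, in3=1, in4=1): fault-free g1=0, g2=1, g3=0, g4=0, g5=1, g6=1, g7=1, g8=1, g9=0 → 0; observed 0. Eliminates g1 stuck-at-1, g2 stuck-at-0, g4 stuck-at-1, g5 stuck-at-0, g6 stuck-at-0, g7 stuck-at-0, g8 stuck-at-0, g9 stuck-at-1.
Only g3 stuck-at-1 is consistent with every test.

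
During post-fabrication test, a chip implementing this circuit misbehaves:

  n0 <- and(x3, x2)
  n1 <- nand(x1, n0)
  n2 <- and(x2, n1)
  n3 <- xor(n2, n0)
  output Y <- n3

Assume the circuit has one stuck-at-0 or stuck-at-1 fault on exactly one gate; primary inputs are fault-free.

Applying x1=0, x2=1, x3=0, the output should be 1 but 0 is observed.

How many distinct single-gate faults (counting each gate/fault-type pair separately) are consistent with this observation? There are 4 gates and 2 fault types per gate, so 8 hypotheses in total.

Fault-free: n0=0, n1=1, n2=1, n3=1 → 1. Observed 0.
  n0 stuck-at-0: output 1 ✗
  n0 stuck-at-1: output 0 ✓
  n1 stuck-at-0: output 0 ✓
  n1 stuck-at-1: output 1 ✗
  n2 stuck-at-0: output 0 ✓
  n2 stuck-at-1: output 1 ✗
  n3 stuck-at-0: output 0 ✓
  n3 stuck-at-1: output 1 ✗
Consistent faults: {n0 stuck-at-1, n1 stuck-at-0, n2 stuck-at-0, n3 stuck-at-0} — 4 in all.

4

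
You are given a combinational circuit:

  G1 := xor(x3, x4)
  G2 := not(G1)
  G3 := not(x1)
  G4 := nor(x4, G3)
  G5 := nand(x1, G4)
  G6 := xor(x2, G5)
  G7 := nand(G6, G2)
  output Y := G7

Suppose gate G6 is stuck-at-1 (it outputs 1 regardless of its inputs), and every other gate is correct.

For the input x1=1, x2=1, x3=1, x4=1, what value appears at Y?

0

Propagate with G6 forced: G1=0, G2=1, G3=0, G4=0, G5=1, G6=1 [stuck-at-1], G7=0.
So Y = 0. (Without the fault it would be 1.)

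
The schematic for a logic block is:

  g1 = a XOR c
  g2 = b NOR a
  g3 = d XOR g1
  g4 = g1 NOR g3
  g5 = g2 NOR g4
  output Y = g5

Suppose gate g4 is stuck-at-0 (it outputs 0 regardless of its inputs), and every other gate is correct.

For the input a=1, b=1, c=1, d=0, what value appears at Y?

Propagate with g4 forced: g1=0, g2=0, g3=0, g4=0 [stuck-at-0], g5=1.
So Y = 1. (Without the fault it would be 0.)

1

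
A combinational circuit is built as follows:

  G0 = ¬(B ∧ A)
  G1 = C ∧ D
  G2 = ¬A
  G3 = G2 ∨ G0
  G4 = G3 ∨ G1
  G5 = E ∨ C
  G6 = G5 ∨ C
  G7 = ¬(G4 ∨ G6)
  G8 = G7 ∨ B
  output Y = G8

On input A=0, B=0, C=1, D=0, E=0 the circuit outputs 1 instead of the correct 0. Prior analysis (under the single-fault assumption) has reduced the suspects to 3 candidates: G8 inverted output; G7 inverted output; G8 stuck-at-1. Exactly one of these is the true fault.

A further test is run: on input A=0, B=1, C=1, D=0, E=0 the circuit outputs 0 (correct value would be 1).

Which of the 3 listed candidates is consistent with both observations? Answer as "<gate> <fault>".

G8 inverted output

Evaluate each candidate on input A=0, B=1, C=1, D=0, E=0:
  G8 inverted output: G0=1, G1=0, G2=1, G3=1, G4=1, G5=1, G6=1, G7=0, G8=0 [inverted output] → 0 — matches
  G7 inverted output: G0=1, G1=0, G2=1, G3=1, G4=1, G5=1, G6=1, G7=1 [inverted output], G8=1 → 1 — eliminated
  G8 stuck-at-1: G0=1, G1=0, G2=1, G3=1, G4=1, G5=1, G6=1, G7=0, G8=1 [stuck-at-1] → 1 — eliminated
Only G8 inverted output reproduces the observed 0.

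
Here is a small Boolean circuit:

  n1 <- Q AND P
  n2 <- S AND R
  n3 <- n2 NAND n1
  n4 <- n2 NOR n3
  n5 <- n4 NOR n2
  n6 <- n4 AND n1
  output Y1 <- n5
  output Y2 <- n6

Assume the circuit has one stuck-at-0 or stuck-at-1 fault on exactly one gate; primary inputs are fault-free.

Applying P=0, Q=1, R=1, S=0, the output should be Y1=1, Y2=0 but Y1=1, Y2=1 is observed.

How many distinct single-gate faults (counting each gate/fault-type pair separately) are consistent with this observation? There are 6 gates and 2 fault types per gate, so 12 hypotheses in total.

Fault-free: n1=0, n2=0, n3=1, n4=0, n5=1, n6=0 → Y1=1, Y2=0. Observed Y1=1, Y2=1.
  n1 stuck-at-0: output Y1=1, Y2=0 ✗
  n1 stuck-at-1: output Y1=1, Y2=0 ✗
  n2 stuck-at-0: output Y1=1, Y2=0 ✗
  n2 stuck-at-1: output Y1=0, Y2=0 ✗
  n3 stuck-at-0: output Y1=0, Y2=0 ✗
  n3 stuck-at-1: output Y1=1, Y2=0 ✗
  n4 stuck-at-0: output Y1=1, Y2=0 ✗
  n4 stuck-at-1: output Y1=0, Y2=0 ✗
  n5 stuck-at-0: output Y1=0, Y2=0 ✗
  n5 stuck-at-1: output Y1=1, Y2=0 ✗
  n6 stuck-at-0: output Y1=1, Y2=0 ✗
  n6 stuck-at-1: output Y1=1, Y2=1 ✓
Consistent faults: {n6 stuck-at-1} — 1 in all.

1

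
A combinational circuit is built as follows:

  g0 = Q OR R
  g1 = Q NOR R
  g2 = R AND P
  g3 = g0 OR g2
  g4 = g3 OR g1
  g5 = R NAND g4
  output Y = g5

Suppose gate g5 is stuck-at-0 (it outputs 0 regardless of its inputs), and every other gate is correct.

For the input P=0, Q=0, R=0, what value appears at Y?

Propagate with g5 forced: g0=0, g1=1, g2=0, g3=0, g4=1, g5=0 [stuck-at-0].
So Y = 0. (Without the fault it would be 1.)

0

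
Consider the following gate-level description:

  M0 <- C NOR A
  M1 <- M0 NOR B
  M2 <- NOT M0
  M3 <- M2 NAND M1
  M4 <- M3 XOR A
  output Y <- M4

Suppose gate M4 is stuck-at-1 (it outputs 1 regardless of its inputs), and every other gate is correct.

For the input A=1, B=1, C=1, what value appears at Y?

1

Propagate with M4 forced: M0=0, M1=0, M2=1, M3=1, M4=1 [stuck-at-1].
So Y = 1. (Without the fault it would be 0.)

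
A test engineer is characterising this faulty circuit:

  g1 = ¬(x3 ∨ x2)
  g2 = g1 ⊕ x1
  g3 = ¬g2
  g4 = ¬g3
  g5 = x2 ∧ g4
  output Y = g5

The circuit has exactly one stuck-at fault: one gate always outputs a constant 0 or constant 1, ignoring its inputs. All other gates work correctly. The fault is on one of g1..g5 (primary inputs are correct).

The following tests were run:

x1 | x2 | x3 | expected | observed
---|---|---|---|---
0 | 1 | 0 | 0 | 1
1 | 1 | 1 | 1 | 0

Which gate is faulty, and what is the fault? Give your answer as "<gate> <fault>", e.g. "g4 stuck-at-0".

g1 stuck-at-1

Fault-free values for test 1 (x1=0, x2=1, x3=0): g1=0, g2=0, g3=1, g4=0, g5=0, giving Y=0. Observed 1.
Test 1: faults giving observed 1 are {g1 stuck-at-1, g2 stuck-at-1, g3 stuck-at-0, g4 stuck-at-1, g5 stuck-at-1}.
Test 2 (x1=1, x2=1, x3=1): fault-free g1=0, g2=1, g3=0, g4=1, g5=1 → 1; observed 0. Eliminates g2 stuck-at-1, g3 stuck-at-0, g4 stuck-at-1, g5 stuck-at-1.
Only g1 stuck-at-1 is consistent with every test.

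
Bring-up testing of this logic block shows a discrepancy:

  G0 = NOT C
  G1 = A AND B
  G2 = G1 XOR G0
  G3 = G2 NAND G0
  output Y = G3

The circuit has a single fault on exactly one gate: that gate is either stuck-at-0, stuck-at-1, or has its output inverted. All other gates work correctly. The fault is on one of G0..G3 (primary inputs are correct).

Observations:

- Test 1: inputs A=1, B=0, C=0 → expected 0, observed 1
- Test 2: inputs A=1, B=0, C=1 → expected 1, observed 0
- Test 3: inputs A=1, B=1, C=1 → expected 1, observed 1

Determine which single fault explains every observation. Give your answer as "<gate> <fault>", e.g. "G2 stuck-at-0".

Fault-free values for test 1 (A=1, B=0, C=0): G0=1, G1=0, G2=1, G3=0, giving Y=0. Observed 1.
Test 1: faults giving observed 1 are {G0 stuck-at-0, G0 inverted output, G1 stuck-at-1, G1 inverted output, G2 stuck-at-0, G2 inverted output, G3 stuck-at-1, G3 inverted output}.
Test 2 (A=1, B=0, C=1): fault-free G0=0, G1=0, G2=0, G3=1 → 1; observed 0. Eliminates G0 stuck-at-0, G1 stuck-at-1, G1 inverted output, G2 stuck-at-0, G2 inverted output, G3 stuck-at-1.
Test 3 (A=1, B=1, C=1): fault-free G0=0, G1=1, G2=1, G3=1 → 1; observed 1. Eliminates G3 inverted output.
Only G0 inverted output is consistent with every test.

G0 inverted output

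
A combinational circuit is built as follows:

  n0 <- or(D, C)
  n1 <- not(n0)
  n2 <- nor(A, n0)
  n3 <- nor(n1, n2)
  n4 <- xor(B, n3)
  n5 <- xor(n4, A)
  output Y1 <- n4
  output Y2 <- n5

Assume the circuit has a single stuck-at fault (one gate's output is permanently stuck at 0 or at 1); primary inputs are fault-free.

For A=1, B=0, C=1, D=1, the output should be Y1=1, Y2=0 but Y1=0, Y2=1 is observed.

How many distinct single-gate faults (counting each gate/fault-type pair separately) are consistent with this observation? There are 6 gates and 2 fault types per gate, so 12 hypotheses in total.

Fault-free: n0=1, n1=0, n2=0, n3=1, n4=1, n5=0 → Y1=1, Y2=0. Observed Y1=0, Y2=1.
  n0 stuck-at-0: output Y1=0, Y2=1 ✓
  n0 stuck-at-1: output Y1=1, Y2=0 ✗
  n1 stuck-at-0: output Y1=1, Y2=0 ✗
  n1 stuck-at-1: output Y1=0, Y2=1 ✓
  n2 stuck-at-0: output Y1=1, Y2=0 ✗
  n2 stuck-at-1: output Y1=0, Y2=1 ✓
  n3 stuck-at-0: output Y1=0, Y2=1 ✓
  n3 stuck-at-1: output Y1=1, Y2=0 ✗
  n4 stuck-at-0: output Y1=0, Y2=1 ✓
  n4 stuck-at-1: output Y1=1, Y2=0 ✗
  n5 stuck-at-0: output Y1=1, Y2=0 ✗
  n5 stuck-at-1: output Y1=1, Y2=1 ✗
Consistent faults: {n0 stuck-at-0, n1 stuck-at-1, n2 stuck-at-1, n3 stuck-at-0, n4 stuck-at-0} — 5 in all.

5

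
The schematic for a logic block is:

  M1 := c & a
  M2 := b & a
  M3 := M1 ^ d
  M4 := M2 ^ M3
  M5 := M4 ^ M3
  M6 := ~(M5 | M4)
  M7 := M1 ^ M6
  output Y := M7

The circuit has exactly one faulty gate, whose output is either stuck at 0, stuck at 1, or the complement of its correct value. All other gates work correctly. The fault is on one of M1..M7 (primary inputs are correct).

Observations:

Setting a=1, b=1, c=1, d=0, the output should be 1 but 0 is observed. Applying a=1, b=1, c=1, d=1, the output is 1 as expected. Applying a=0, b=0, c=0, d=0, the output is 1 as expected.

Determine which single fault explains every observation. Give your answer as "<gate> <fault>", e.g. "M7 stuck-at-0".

Fault-free values for test 1 (a=1, b=1, c=1, d=0): M1=1, M2=1, M3=1, M4=0, M5=1, M6=0, M7=1, giving Y=1. Observed 0.
Test 1: faults giving observed 0 are {M1 stuck-at-0, M1 inverted output, M5 stuck-at-0, M5 inverted output, M6 stuck-at-1, M6 inverted output, M7 stuck-at-0, M7 inverted output}.
Test 2 (a=1, b=1, c=1, d=1): fault-free M1=1, M2=1, M3=0, M4=1, M5=1, M6=0, M7=1 → 1; observed 1. Eliminates M1 stuck-at-0, M1 inverted output, M6 stuck-at-1, M6 inverted output, M7 stuck-at-0, M7 inverted output.
Test 3 (a=0, b=0, c=0, d=0): fault-free M1=0, M2=0, M3=0, M4=0, M5=0, M6=1, M7=1 → 1; observed 1. Eliminates M5 inverted output.
Only M5 stuck-at-0 is consistent with every test.

M5 stuck-at-0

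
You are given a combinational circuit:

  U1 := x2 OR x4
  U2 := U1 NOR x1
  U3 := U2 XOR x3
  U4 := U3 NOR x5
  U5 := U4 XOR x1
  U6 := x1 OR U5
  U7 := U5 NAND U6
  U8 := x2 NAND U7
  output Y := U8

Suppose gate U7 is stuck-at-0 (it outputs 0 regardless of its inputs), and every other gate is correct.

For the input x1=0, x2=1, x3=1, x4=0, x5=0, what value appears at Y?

1

Propagate with U7 forced: U1=1, U2=0, U3=1, U4=0, U5=0, U6=0, U7=0 [stuck-at-0], U8=1.
So Y = 1. (Without the fault it would be 0.)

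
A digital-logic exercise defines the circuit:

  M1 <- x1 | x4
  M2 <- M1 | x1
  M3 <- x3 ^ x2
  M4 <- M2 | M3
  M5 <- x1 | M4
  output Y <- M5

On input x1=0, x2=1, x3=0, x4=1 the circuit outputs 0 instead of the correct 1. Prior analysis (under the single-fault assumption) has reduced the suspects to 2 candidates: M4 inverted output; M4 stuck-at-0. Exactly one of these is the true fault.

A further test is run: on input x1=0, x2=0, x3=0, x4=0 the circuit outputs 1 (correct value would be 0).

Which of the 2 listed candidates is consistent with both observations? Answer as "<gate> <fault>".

Evaluate each candidate on input x1=0, x2=0, x3=0, x4=0:
  M4 inverted output: M1=0, M2=0, M3=0, M4=1 [inverted output], M5=1 → 1 — matches
  M4 stuck-at-0: M1=0, M2=0, M3=0, M4=0 [stuck-at-0], M5=0 → 0 — eliminated
Only M4 inverted output reproduces the observed 1.

M4 inverted output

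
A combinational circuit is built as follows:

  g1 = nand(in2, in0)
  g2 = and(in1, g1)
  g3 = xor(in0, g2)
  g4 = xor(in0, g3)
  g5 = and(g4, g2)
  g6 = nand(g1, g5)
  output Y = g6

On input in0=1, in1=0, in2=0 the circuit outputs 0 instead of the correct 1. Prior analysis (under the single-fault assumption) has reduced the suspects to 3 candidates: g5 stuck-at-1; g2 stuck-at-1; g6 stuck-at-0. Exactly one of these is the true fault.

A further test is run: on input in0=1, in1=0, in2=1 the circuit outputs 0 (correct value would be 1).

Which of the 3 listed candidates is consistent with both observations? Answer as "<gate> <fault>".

Evaluate each candidate on input in0=1, in1=0, in2=1:
  g5 stuck-at-1: g1=0, g2=0, g3=1, g4=0, g5=1 [stuck-at-1], g6=1 → 1 — eliminated
  g2 stuck-at-1: g1=0, g2=1 [stuck-at-1], g3=0, g4=1, g5=1, g6=1 → 1 — eliminated
  g6 stuck-at-0: g1=0, g2=0, g3=1, g4=0, g5=0, g6=0 [stuck-at-0] → 0 — matches
Only g6 stuck-at-0 reproduces the observed 0.

g6 stuck-at-0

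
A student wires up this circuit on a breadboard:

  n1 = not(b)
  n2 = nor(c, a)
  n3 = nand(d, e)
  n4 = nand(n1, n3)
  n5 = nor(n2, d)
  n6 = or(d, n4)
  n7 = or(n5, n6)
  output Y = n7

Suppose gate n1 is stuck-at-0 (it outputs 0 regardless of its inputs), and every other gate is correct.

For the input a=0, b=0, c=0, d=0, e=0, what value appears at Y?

Propagate with n1 forced: n1=0 [stuck-at-0], n2=1, n3=1, n4=1, n5=0, n6=1, n7=1.
So Y = 1. (Without the fault it would be 0.)

1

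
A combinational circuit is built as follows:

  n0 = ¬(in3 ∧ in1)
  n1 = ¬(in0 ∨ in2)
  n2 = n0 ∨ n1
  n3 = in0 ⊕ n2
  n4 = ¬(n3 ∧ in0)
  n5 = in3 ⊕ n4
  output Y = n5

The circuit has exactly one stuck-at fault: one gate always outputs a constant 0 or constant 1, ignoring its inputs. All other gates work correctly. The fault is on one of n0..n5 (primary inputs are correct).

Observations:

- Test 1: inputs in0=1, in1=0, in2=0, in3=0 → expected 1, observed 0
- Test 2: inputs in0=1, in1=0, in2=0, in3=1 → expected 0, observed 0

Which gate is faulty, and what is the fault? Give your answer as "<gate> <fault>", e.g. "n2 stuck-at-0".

n5 stuck-at-0

Fault-free values for test 1 (in0=1, in1=0, in2=0, in3=0): n0=1, n1=0, n2=1, n3=0, n4=1, n5=1, giving Y=1. Observed 0.
Test 1: faults giving observed 0 are {n0 stuck-at-0, n2 stuck-at-0, n3 stuck-at-1, n4 stuck-at-0, n5 stuck-at-0}.
Test 2 (in0=1, in1=0, in2=0, in3=1): fault-free n0=1, n1=0, n2=1, n3=0, n4=1, n5=0 → 0; observed 0. Eliminates n0 stuck-at-0, n2 stuck-at-0, n3 stuck-at-1, n4 stuck-at-0.
Only n5 stuck-at-0 is consistent with every test.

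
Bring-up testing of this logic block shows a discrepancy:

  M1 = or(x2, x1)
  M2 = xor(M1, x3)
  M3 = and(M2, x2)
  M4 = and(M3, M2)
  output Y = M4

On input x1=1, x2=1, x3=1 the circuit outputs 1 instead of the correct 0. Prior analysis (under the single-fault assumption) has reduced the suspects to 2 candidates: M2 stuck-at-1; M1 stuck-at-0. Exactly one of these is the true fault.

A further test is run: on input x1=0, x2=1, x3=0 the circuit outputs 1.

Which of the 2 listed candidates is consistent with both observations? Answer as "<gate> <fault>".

Evaluate each candidate on input x1=0, x2=1, x3=0:
  M2 stuck-at-1: M1=1, M2=1 [stuck-at-1], M3=1, M4=1 → 1 — matches
  M1 stuck-at-0: M1=0 [stuck-at-0], M2=0, M3=0, M4=0 → 0 — eliminated
Only M2 stuck-at-1 reproduces the observed 1.

M2 stuck-at-1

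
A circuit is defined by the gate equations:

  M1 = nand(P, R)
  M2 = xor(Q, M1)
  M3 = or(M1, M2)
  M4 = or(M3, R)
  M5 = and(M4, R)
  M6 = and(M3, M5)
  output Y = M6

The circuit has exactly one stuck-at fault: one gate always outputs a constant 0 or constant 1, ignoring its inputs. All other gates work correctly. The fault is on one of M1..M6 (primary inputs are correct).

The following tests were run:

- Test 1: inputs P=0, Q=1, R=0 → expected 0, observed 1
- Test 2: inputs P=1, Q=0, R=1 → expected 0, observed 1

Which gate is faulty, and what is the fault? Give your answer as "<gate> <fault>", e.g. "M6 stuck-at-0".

M6 stuck-at-1

Fault-free values for test 1 (P=0, Q=1, R=0): M1=1, M2=0, M3=1, M4=1, M5=0, M6=0, giving Y=0. Observed 1.
Test 1: faults giving observed 1 are {M5 stuck-at-1, M6 stuck-at-1}.
Test 2 (P=1, Q=0, R=1): fault-free M1=0, M2=0, M3=0, M4=1, M5=1, M6=0 → 0; observed 1. Eliminates M5 stuck-at-1.
Only M6 stuck-at-1 is consistent with every test.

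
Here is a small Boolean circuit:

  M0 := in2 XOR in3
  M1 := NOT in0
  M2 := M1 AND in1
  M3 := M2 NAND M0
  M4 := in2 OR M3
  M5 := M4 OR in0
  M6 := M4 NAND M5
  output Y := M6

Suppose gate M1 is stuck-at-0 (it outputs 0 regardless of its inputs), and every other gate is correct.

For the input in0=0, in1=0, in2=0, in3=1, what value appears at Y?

Propagate with M1 forced: M0=1, M1=0 [stuck-at-0], M2=0, M3=1, M4=1, M5=1, M6=0.
So Y = 0. (Same as the fault-free value — the fault is masked on this input.)

0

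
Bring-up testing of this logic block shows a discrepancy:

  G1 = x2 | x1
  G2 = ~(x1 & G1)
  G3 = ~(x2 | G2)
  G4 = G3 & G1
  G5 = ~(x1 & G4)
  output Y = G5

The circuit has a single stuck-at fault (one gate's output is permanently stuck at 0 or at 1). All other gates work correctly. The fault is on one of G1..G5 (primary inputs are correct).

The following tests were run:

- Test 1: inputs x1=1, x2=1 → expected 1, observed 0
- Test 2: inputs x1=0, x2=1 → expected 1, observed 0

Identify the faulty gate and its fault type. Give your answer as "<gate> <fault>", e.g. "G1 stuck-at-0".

G5 stuck-at-0

Fault-free values for test 1 (x1=1, x2=1): G1=1, G2=0, G3=0, G4=0, G5=1, giving Y=1. Observed 0.
Test 1: faults giving observed 0 are {G3 stuck-at-1, G4 stuck-at-1, G5 stuck-at-0}.
Test 2 (x1=0, x2=1): fault-free G1=1, G2=1, G3=0, G4=0, G5=1 → 1; observed 0. Eliminates G3 stuck-at-1, G4 stuck-at-1.
Only G5 stuck-at-0 is consistent with every test.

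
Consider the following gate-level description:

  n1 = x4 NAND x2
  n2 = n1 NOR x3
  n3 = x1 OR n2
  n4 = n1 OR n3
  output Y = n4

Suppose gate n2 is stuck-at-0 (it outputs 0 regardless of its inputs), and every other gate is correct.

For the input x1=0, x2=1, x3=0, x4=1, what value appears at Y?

0

Propagate with n2 forced: n1=0, n2=0 [stuck-at-0], n3=0, n4=0.
So Y = 0. (Without the fault it would be 1.)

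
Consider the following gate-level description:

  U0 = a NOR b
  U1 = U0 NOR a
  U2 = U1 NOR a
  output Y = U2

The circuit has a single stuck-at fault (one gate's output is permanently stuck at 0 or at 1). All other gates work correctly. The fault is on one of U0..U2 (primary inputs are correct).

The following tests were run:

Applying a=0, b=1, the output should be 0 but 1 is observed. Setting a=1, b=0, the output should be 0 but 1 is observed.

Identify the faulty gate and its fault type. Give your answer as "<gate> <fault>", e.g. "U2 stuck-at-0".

Fault-free values for test 1 (a=0, b=1): U0=0, U1=1, U2=0, giving Y=0. Observed 1.
Test 1: faults giving observed 1 are {U0 stuck-at-1, U1 stuck-at-0, U2 stuck-at-1}.
Test 2 (a=1, b=0): fault-free U0=0, U1=0, U2=0 → 0; observed 1. Eliminates U0 stuck-at-1, U1 stuck-at-0.
Only U2 stuck-at-1 is consistent with every test.

U2 stuck-at-1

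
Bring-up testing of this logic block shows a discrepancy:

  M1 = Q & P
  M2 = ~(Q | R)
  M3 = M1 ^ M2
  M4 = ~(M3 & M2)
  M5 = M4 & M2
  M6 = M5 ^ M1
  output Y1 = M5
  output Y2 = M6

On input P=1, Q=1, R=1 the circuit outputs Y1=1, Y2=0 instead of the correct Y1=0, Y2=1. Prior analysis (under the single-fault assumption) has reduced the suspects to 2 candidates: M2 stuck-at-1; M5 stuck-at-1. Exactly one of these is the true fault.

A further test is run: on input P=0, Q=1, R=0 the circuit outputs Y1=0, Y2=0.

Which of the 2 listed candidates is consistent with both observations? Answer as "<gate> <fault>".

M2 stuck-at-1

Evaluate each candidate on input P=0, Q=1, R=0:
  M2 stuck-at-1: M1=0, M2=1 [stuck-at-1], M3=1, M4=0, M5=0, M6=0 → Y1=0, Y2=0 — matches
  M5 stuck-at-1: M1=0, M2=0, M3=0, M4=1, M5=1 [stuck-at-1], M6=1 → Y1=1, Y2=1 — eliminated
Only M2 stuck-at-1 reproduces the observed Y1=0, Y2=0.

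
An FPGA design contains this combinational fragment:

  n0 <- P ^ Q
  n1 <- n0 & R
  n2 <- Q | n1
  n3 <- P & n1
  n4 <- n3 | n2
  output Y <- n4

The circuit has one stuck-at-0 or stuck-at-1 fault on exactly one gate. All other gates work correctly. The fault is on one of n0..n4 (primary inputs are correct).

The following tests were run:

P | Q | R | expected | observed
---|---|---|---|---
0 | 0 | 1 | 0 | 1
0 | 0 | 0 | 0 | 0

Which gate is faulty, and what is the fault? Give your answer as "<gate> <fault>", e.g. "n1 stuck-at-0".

n0 stuck-at-1

Fault-free values for test 1 (P=0, Q=0, R=1): n0=0, n1=0, n2=0, n3=0, n4=0, giving Y=0. Observed 1.
Test 1: faults giving observed 1 are {n0 stuck-at-1, n1 stuck-at-1, n2 stuck-at-1, n3 stuck-at-1, n4 stuck-at-1}.
Test 2 (P=0, Q=0, R=0): fault-free n0=0, n1=0, n2=0, n3=0, n4=0 → 0; observed 0. Eliminates n1 stuck-at-1, n2 stuck-at-1, n3 stuck-at-1, n4 stuck-at-1.
Only n0 stuck-at-1 is consistent with every test.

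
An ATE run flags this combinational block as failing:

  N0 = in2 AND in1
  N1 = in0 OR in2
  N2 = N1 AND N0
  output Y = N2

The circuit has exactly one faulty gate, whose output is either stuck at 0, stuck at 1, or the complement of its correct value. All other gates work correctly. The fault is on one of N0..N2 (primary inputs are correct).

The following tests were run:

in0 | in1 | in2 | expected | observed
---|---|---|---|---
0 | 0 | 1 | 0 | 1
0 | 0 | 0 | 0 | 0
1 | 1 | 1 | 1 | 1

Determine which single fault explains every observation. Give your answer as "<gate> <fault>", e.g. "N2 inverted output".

Fault-free values for test 1 (in0=0, in1=0, in2=1): N0=0, N1=1, N2=0, giving Y=0. Observed 1.
Test 1: faults giving observed 1 are {N0 stuck-at-1, N0 inverted output, N2 stuck-at-1, N2 inverted output}.
Test 2 (in0=0, in1=0, in2=0): fault-free N0=0, N1=0, N2=0 → 0; observed 0. Eliminates N2 stuck-at-1, N2 inverted output.
Test 3 (in0=1, in1=1, in2=1): fault-free N0=1, N1=1, N2=1 → 1; observed 1. Eliminates N0 inverted output.
Only N0 stuck-at-1 is consistent with every test.

N0 stuck-at-1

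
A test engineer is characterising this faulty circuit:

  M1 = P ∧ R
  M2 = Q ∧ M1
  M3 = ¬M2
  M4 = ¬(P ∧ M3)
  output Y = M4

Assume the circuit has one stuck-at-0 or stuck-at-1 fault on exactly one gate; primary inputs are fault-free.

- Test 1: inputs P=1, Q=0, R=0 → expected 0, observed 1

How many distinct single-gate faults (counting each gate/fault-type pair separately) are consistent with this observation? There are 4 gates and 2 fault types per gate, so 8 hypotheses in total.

3

Fault-free: M1=0, M2=0, M3=1, M4=0 → 0. Observed 1.
  M1 stuck-at-0: output 0 ✗
  M1 stuck-at-1: output 0 ✗
  M2 stuck-at-0: output 0 ✗
  M2 stuck-at-1: output 1 ✓
  M3 stuck-at-0: output 1 ✓
  M3 stuck-at-1: output 0 ✗
  M4 stuck-at-0: output 0 ✗
  M4 stuck-at-1: output 1 ✓
Consistent faults: {M2 stuck-at-1, M3 stuck-at-0, M4 stuck-at-1} — 3 in all.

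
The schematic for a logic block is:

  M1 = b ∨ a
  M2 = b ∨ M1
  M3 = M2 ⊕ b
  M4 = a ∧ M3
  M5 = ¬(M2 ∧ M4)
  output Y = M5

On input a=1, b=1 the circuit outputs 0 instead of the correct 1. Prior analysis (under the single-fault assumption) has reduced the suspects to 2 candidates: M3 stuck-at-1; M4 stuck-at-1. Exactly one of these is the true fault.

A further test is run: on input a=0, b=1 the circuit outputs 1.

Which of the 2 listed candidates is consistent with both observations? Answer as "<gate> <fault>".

M3 stuck-at-1

Evaluate each candidate on input a=0, b=1:
  M3 stuck-at-1: M1=1, M2=1, M3=1 [stuck-at-1], M4=0, M5=1 → 1 — matches
  M4 stuck-at-1: M1=1, M2=1, M3=0, M4=1 [stuck-at-1], M5=0 → 0 — eliminated
Only M3 stuck-at-1 reproduces the observed 1.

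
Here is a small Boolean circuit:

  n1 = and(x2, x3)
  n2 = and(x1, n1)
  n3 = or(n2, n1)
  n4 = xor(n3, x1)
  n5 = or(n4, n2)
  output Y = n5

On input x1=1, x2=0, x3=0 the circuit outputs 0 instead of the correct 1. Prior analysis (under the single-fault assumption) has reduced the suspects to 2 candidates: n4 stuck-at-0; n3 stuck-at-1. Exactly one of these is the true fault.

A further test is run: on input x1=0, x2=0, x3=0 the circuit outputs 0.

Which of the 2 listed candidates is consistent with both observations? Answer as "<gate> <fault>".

Evaluate each candidate on input x1=0, x2=0, x3=0:
  n4 stuck-at-0: n1=0, n2=0, n3=0, n4=0 [stuck-at-0], n5=0 → 0 — matches
  n3 stuck-at-1: n1=0, n2=0, n3=1 [stuck-at-1], n4=1, n5=1 → 1 — eliminated
Only n4 stuck-at-0 reproduces the observed 0.

n4 stuck-at-0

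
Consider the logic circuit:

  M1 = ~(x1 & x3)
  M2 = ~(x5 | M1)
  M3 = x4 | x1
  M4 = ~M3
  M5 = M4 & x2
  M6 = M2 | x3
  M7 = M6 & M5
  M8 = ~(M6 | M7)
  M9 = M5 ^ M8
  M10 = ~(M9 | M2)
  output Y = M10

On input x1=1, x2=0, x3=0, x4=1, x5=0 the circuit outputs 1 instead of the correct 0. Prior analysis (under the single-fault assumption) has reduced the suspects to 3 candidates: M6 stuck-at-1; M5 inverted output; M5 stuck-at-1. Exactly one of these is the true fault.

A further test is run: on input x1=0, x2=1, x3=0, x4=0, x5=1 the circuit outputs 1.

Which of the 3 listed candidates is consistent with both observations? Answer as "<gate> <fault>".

Evaluate each candidate on input x1=0, x2=1, x3=0, x4=0, x5=1:
  M6 stuck-at-1: M1=1, M2=0, M3=0, M4=1, M5=1, M6=1 [stuck-at-1], M7=1, M8=0, M9=1, M10=0 → 0 — eliminated
  M5 inverted output: M1=1, M2=0, M3=0, M4=1, M5=0 [inverted output], M6=0, M7=0, M8=1, M9=1, M10=0 → 0 — eliminated
  M5 stuck-at-1: M1=1, M2=0, M3=0, M4=1, M5=1 [stuck-at-1], M6=0, M7=0, M8=1, M9=0, M10=1 → 1 — matches
Only M5 stuck-at-1 reproduces the observed 1.

M5 stuck-at-1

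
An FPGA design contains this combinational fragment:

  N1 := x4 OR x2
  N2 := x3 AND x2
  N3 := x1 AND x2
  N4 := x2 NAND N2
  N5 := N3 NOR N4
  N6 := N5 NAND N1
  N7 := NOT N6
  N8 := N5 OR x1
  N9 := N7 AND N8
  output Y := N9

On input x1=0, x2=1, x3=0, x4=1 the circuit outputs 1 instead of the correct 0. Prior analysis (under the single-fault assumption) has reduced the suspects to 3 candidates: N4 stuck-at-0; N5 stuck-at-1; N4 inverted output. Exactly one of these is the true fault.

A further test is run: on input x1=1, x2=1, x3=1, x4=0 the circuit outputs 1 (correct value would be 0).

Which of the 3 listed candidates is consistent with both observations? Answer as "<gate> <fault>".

Evaluate each candidate on input x1=1, x2=1, x3=1, x4=0:
  N4 stuck-at-0: N1=1, N2=1, N3=1, N4=0 [stuck-at-0], N5=0, N6=1, N7=0, N8=1, N9=0 → 0 — eliminated
  N5 stuck-at-1: N1=1, N2=1, N3=1, N4=0, N5=1 [stuck-at-1], N6=0, N7=1, N8=1, N9=1 → 1 — matches
  N4 inverted output: N1=1, N2=1, N3=1, N4=1 [inverted output], N5=0, N6=1, N7=0, N8=1, N9=0 → 0 — eliminated
Only N5 stuck-at-1 reproduces the observed 1.

N5 stuck-at-1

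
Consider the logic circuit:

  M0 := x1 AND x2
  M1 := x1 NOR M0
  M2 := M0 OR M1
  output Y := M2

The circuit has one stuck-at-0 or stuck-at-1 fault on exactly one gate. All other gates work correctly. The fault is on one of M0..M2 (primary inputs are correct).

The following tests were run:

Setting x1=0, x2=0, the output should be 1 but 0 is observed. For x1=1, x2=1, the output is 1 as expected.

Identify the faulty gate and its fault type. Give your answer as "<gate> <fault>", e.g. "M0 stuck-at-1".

M1 stuck-at-0

Fault-free values for test 1 (x1=0, x2=0): M0=0, M1=1, M2=1, giving Y=1. Observed 0.
Test 1: faults giving observed 0 are {M1 stuck-at-0, M2 stuck-at-0}.
Test 2 (x1=1, x2=1): fault-free M0=1, M1=0, M2=1 → 1; observed 1. Eliminates M2 stuck-at-0.
Only M1 stuck-at-0 is consistent with every test.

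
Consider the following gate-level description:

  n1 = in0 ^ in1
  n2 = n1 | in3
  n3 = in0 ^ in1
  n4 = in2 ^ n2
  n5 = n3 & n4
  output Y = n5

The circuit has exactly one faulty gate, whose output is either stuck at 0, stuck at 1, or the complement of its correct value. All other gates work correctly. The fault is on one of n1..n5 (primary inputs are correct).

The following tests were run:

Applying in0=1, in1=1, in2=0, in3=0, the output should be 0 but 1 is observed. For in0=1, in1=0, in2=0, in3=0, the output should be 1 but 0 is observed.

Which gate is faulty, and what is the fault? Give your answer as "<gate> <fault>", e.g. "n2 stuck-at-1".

n5 inverted output

Fault-free values for test 1 (in0=1, in1=1, in2=0, in3=0): n1=0, n2=0, n3=0, n4=0, n5=0, giving Y=0. Observed 1.
Test 1: faults giving observed 1 are {n5 stuck-at-1, n5 inverted output}.
Test 2 (in0=1, in1=0, in2=0, in3=0): fault-free n1=1, n2=1, n3=1, n4=1, n5=1 → 1; observed 0. Eliminates n5 stuck-at-1.
Only n5 inverted output is consistent with every test.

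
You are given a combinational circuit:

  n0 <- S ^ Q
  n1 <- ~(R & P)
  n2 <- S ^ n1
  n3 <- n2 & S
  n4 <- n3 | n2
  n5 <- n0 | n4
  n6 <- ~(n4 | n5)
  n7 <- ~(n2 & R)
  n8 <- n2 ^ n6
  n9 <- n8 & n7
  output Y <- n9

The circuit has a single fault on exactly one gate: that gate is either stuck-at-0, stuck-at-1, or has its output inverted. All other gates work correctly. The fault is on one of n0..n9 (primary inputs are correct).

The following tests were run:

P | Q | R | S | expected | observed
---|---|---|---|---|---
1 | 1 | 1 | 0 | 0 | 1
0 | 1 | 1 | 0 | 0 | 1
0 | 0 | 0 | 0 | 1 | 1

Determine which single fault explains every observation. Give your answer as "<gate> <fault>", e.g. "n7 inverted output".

n9 stuck-at-1

Fault-free values for test 1 (P=1, Q=1, R=1, S=0): n0=1, n1=0, n2=0, n3=0, n4=0, n5=1, n6=0, n7=1, n8=0, n9=0, giving Y=0. Observed 1.
Test 1: faults giving observed 1 are {n0 stuck-at-0, n0 inverted output, n5 stuck-at-0, n5 inverted output, n6 stuck-at-1, n6 inverted output, n8 stuck-at-1, n8 inverted output, n9 stuck-at-1, n9 inverted output}.
Test 2 (P=0, Q=1, R=1, S=0): fault-free n0=1, n1=1, n2=1, n3=0, n4=1, n5=1, n6=0, n7=0, n8=1, n9=0 → 0; observed 1. Eliminates n0 stuck-at-0, n0 inverted output, n5 stuck-at-0, n5 inverted output, n6 stuck-at-1, n6 inverted output, n8 stuck-at-1, n8 inverted output.
Test 3 (P=0, Q=0, R=0, S=0): fault-free n0=0, n1=1, n2=1, n3=0, n4=1, n5=1, n6=0, n7=1, n8=1, n9=1 → 1; observed 1. Eliminates n9 inverted output.
Only n9 stuck-at-1 is consistent with every test.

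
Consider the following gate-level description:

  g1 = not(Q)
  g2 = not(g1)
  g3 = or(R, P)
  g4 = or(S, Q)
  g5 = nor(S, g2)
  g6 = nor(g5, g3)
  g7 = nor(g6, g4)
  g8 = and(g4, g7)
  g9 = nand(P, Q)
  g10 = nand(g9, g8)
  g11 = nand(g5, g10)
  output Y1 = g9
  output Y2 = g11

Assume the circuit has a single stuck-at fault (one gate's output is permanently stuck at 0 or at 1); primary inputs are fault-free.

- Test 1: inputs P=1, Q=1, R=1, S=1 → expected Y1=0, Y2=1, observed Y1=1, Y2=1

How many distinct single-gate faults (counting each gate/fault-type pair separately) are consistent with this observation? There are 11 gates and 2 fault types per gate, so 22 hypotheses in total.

1

Fault-free: g1=0, g2=1, g3=1, g4=1, g5=0, g6=0, g7=0, g8=0, g9=0, g10=1, g11=1 → Y1=0, Y2=1. Observed Y1=1, Y2=1.
  g1: none of the 2 fault types match ✗
  g2: none of the 2 fault types match ✗
  g3: none of the 2 fault types match ✗
  g4: none of the 2 fault types match ✗
  g5: none of the 2 fault types match ✗
  g6: none of the 2 fault types match ✗
  g7: none of the 2 fault types match ✗
  g8: none of the 2 fault types match ✗
  g9: stuck-at-1 ✓; others ✗
  g10: none of the 2 fault types match ✗
  g11: none of the 2 fault types match ✗
Consistent faults: {g9 stuck-at-1} — 1 in all.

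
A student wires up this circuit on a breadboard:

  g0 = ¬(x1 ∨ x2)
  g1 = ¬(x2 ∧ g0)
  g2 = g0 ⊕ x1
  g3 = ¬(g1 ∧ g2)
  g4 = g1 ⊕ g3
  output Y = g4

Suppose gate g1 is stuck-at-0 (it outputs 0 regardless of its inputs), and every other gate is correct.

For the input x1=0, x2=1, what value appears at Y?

1

Propagate with g1 forced: g0=0, g1=0 [stuck-at-0], g2=0, g3=1, g4=1.
So Y = 1. (Without the fault it would be 0.)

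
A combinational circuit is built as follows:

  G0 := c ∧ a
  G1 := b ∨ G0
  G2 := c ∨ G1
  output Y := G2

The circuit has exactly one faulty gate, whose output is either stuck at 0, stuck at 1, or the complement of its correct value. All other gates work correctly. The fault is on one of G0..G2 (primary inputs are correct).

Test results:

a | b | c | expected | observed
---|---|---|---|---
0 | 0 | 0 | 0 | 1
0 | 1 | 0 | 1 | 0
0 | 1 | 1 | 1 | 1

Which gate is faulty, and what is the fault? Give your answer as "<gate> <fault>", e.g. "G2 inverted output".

G1 inverted output

Fault-free values for test 1 (a=0, b=0, c=0): G0=0, G1=0, G2=0, giving Y=0. Observed 1.
Test 1: faults giving observed 1 are {G0 stuck-at-1, G0 inverted output, G1 stuck-at-1, G1 inverted output, G2 stuck-at-1, G2 inverted output}.
Test 2 (a=0, b=1, c=0): fault-free G0=0, G1=1, G2=1 → 1; observed 0. Eliminates G0 stuck-at-1, G0 inverted output, G1 stuck-at-1, G2 stuck-at-1.
Test 3 (a=0, b=1, c=1): fault-free G0=0, G1=1, G2=1 → 1; observed 1. Eliminates G2 inverted output.
Only G1 inverted output is consistent with every test.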